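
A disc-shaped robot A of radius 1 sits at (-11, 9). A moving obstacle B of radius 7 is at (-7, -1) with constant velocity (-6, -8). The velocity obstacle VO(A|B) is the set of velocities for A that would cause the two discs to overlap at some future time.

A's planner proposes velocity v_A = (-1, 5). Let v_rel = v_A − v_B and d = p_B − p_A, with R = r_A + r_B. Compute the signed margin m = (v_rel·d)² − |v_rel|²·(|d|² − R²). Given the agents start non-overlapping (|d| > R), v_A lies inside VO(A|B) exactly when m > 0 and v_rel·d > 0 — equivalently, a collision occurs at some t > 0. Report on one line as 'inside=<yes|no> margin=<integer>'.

d = (4, -10),  |d|² = 116;  R = 1+7 = 8,  c = 116−8² = 52
v_rel = (5, 13),  |v_rel|² = 194;  v_rel·d = (5)·(4) + (13)·(-10) = -110
194·t² + 220·t + 52 = 0  ⇒  m = (-110)² − 194·52 = 2012
m = 2012 > 0,  v_rel·d = -110 < 0  ⇒  outside

inside=no margin=2012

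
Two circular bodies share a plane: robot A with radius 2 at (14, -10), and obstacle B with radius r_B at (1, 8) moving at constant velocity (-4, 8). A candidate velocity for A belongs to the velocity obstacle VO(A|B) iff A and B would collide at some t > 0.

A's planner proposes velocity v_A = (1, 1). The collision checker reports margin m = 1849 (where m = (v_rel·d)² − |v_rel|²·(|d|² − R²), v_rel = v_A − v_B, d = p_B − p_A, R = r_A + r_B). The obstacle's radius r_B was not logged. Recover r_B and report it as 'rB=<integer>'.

m = 1849
d = (-13, 18);  v_rel = (5, -7),  |v_rel|² = 74
v_rel×d = (5)·(18) − (-7)·(-13) = -1
since m = R²·74 − (-1)²:  R² = (1 + 1849) / 74 = 25
R = √25 = 5  ⇒  r_B = 5 − 2 = 3

rB=3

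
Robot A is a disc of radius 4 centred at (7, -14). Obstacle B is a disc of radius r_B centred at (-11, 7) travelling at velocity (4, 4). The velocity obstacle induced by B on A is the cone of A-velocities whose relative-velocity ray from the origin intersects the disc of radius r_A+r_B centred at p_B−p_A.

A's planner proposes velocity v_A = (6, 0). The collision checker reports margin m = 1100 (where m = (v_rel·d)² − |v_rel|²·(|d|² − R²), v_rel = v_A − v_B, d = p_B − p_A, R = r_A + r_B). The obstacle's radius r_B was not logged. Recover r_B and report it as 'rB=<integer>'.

m = 1100
d = (-18, 21);  v_rel = (2, -4),  |v_rel|² = 20
v_rel×d = (2)·(21) − (-4)·(-18) = -30
since m = R²·20 − (-30)²:  R² = (900 + 1100) / 20 = 100
R = √100 = 10  ⇒  r_B = 10 − 4 = 6

rB=6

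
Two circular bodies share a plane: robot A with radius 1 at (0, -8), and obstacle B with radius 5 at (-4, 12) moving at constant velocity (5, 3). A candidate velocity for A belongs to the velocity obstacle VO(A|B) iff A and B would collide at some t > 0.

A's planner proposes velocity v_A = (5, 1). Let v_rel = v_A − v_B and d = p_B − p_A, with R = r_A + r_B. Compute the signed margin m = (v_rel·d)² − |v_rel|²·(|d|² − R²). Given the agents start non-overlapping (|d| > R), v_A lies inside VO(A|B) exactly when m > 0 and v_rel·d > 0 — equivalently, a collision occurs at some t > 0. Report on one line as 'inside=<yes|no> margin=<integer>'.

d = (-4, 20),  |d|² = 416;  R = 1+5 = 6,  c = 416−6² = 380
v_rel = (0, -2),  |v_rel|² = 4;  v_rel·d = (0)·(-4) + (-2)·(20) = -40
4·t² + 80·t + 380 = 0  ⇒  m = (-40)² − 4·380 = 80
m = 80 > 0,  v_rel·d = -40 < 0  ⇒  outside

inside=no margin=80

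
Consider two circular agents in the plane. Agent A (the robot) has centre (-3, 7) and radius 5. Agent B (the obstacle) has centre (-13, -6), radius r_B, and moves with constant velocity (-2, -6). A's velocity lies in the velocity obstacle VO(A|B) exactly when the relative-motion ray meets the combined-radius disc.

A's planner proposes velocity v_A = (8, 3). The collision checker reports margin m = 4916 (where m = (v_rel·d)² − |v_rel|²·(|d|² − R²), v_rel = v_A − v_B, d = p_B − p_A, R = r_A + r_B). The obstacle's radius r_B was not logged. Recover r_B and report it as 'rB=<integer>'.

m = 4916
d = (-10, -13);  v_rel = (10, 9),  |v_rel|² = 181
v_rel×d = (10)·(-13) − (9)·(-10) = -40
since m = R²·181 − (-40)²:  R² = (1600 + 4916) / 181 = 36
R = √36 = 6  ⇒  r_B = 6 − 5 = 1

rB=1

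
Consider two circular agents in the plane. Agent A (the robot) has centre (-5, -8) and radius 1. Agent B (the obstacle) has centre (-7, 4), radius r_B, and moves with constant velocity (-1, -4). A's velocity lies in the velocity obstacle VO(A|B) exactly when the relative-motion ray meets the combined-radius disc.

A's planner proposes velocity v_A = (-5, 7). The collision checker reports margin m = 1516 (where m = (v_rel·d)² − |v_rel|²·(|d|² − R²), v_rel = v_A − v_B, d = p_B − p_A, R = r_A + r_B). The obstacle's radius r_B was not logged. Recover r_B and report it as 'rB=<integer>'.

m = 1516
d = (-2, 12);  v_rel = (-4, 11),  |v_rel|² = 137
v_rel×d = (-4)·(12) − (11)·(-2) = -26
since m = R²·137 − (-26)²:  R² = (676 + 1516) / 137 = 16
R = √16 = 4  ⇒  r_B = 4 − 1 = 3

rB=3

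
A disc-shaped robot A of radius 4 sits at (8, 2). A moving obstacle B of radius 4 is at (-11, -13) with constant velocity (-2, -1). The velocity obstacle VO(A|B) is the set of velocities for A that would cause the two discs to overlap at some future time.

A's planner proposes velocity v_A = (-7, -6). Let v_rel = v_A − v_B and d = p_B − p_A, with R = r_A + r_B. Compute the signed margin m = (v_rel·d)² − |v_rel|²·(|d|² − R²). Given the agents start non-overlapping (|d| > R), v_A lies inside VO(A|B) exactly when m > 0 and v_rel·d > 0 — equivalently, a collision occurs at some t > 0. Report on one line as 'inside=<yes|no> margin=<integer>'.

d = (-19, -15),  |d|² = 586;  R = 4+4 = 8,  c = 586−8² = 522
v_rel = (-5, -5),  |v_rel|² = 50;  v_rel·d = (-5)·(-19) + (-5)·(-15) = 170
50·t² − 340·t + 522 = 0  ⇒  m = 170² − 50·522 = 2800
m = 2800 > 0,  v_rel·d = 170 > 0  ⇒  inside

inside=yes margin=2800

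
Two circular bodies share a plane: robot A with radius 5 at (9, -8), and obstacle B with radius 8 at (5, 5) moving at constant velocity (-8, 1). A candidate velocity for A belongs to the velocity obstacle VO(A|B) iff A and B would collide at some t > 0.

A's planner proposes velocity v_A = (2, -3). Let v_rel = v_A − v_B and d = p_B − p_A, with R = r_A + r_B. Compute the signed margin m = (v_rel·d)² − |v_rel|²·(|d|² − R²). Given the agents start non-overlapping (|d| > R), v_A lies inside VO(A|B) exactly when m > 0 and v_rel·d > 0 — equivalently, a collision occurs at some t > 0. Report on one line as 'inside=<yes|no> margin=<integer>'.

d = (-4, 13),  |d|² = 185;  R = 5+8 = 13,  c = 185−13² = 16
v_rel = (10, -4),  |v_rel|² = 116;  v_rel·d = (10)·(-4) + (-4)·(13) = -92
116·t² + 184·t + 16 = 0  ⇒  m = (-92)² − 116·16 = 6608
m = 6608 > 0,  v_rel·d = -92 < 0  ⇒  outside

inside=no margin=6608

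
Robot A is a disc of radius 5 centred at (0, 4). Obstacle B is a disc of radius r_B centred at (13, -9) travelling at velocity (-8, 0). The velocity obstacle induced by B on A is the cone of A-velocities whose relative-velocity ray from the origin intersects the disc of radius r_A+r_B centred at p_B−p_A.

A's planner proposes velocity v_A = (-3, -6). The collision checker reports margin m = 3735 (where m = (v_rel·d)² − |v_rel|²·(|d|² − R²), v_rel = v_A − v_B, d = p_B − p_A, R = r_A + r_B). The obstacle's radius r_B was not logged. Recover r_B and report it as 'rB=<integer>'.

m = 3735
d = (13, -13);  v_rel = (5, -6),  |v_rel|² = 61
v_rel×d = (5)·(-13) − (-6)·(13) = 13
since m = R²·61 − 13²:  R² = (169 + 3735) / 61 = 64
R = √64 = 8  ⇒  r_B = 8 − 5 = 3

rB=3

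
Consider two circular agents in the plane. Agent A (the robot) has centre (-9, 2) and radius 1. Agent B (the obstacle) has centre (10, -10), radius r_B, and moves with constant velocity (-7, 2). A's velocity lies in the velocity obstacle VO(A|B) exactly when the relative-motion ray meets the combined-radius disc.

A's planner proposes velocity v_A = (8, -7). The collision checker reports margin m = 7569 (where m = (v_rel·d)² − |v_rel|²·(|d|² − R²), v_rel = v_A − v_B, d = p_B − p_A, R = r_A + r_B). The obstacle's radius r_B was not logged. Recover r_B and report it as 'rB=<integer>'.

m = 7569
d = (19, -12);  v_rel = (15, -9),  |v_rel|² = 306
v_rel×d = (15)·(-12) − (-9)·(19) = -9
since m = R²·306 − (-9)²:  R² = (81 + 7569) / 306 = 25
R = √25 = 5  ⇒  r_B = 5 − 1 = 4

rB=4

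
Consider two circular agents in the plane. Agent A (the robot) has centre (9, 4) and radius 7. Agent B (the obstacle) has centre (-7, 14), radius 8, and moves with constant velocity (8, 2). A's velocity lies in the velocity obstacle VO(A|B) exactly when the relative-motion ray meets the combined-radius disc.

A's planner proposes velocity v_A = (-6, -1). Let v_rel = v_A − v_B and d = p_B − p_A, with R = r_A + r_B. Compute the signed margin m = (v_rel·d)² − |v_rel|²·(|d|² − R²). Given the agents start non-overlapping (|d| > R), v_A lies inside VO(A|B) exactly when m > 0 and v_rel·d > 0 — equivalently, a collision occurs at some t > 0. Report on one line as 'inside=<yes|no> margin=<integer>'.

d = (-16, 10),  |d|² = 356;  R = 7+8 = 15,  c = 356−15² = 131
v_rel = (-14, -3),  |v_rel|² = 205;  v_rel·d = (-14)·(-16) + (-3)·(10) = 194
205·t² − 388·t + 131 = 0  ⇒  m = 194² − 205·131 = 10781
m = 10781 > 0,  v_rel·d = 194 > 0  ⇒  inside

inside=yes margin=10781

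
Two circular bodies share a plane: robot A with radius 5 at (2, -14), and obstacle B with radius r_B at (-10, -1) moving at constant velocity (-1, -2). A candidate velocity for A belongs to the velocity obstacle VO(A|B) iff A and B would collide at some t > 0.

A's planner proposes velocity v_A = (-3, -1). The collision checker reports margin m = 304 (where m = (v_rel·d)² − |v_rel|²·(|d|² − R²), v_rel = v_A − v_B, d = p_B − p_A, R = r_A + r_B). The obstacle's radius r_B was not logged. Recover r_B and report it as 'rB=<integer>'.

m = 304
d = (-12, 13);  v_rel = (-2, 1),  |v_rel|² = 5
v_rel×d = (-2)·(13) − (1)·(-12) = -14
since m = R²·5 − (-14)²:  R² = (196 + 304) / 5 = 100
R = √100 = 10  ⇒  r_B = 10 − 5 = 5

rB=5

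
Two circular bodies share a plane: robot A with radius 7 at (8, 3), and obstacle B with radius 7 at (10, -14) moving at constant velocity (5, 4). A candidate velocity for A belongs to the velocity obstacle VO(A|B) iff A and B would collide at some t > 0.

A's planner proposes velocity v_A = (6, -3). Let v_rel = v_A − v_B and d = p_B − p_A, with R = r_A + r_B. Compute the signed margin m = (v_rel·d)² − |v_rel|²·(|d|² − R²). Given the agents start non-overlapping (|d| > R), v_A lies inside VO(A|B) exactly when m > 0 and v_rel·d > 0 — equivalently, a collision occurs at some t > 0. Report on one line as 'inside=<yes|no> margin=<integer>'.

d = (2, -17),  |d|² = 293;  R = 7+7 = 14,  c = 293−14² = 97
v_rel = (1, -7),  |v_rel|² = 50;  v_rel·d = (1)·(2) + (-7)·(-17) = 121
50·t² − 242·t + 97 = 0  ⇒  m = 121² − 50·97 = 9791
m = 9791 > 0,  v_rel·d = 121 > 0  ⇒  inside

inside=yes margin=9791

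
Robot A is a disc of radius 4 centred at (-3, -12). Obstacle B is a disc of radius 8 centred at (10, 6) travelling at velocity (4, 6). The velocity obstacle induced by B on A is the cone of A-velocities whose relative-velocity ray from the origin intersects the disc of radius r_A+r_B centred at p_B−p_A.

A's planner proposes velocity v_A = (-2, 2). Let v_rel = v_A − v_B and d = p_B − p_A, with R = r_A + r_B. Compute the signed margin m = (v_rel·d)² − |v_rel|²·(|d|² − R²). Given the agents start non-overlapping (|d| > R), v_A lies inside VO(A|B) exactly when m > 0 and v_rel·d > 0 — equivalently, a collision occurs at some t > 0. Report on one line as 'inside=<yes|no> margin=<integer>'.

d = (13, 18),  |d|² = 493;  R = 4+8 = 12,  c = 493−12² = 349
v_rel = (-6, -4),  |v_rel|² = 52;  v_rel·d = (-6)·(13) + (-4)·(18) = -150
52·t² + 300·t + 349 = 0  ⇒  m = (-150)² − 52·349 = 4352
m = 4352 > 0,  v_rel·d = -150 < 0  ⇒  outside

inside=no margin=4352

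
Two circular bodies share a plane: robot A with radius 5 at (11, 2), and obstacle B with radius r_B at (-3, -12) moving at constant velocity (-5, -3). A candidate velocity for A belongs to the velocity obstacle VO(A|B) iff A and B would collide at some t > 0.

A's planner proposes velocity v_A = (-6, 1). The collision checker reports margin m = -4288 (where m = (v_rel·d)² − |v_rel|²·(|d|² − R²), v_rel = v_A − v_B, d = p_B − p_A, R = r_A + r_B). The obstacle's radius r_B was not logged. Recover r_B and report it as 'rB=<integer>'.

m = -4288
d = (-14, -14);  v_rel = (-1, 4),  |v_rel|² = 17
v_rel×d = (-1)·(-14) − (4)·(-14) = 70
since m = R²·17 − 70²:  R² = (4900 + -4288) / 17 = 36
R = √36 = 6  ⇒  r_B = 6 − 5 = 1

rB=1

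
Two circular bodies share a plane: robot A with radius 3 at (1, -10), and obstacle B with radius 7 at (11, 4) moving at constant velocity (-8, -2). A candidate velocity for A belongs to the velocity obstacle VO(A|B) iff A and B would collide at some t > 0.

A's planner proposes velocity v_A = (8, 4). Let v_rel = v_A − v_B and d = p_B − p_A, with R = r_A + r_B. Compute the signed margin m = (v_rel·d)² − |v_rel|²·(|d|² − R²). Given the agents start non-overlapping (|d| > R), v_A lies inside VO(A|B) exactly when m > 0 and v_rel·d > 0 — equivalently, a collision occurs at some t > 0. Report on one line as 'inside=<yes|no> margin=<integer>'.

d = (10, 14),  |d|² = 296;  R = 3+7 = 10,  c = 296−10² = 196
v_rel = (16, 6),  |v_rel|² = 292;  v_rel·d = (16)·(10) + (6)·(14) = 244
292·t² − 488·t + 196 = 0  ⇒  m = 244² − 292·196 = 2304
m = 2304 > 0,  v_rel·d = 244 > 0  ⇒  inside

inside=yes margin=2304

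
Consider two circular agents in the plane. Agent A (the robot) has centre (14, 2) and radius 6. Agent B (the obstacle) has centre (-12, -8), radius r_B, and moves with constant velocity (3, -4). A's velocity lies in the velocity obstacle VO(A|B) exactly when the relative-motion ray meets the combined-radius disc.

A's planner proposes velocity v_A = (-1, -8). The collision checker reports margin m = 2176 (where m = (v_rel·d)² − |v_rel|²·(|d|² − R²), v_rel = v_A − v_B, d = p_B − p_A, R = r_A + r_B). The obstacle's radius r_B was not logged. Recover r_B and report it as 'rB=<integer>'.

m = 2176
d = (-26, -10);  v_rel = (-4, -4),  |v_rel|² = 32
v_rel×d = (-4)·(-10) − (-4)·(-26) = -64
since m = R²·32 − (-64)²:  R² = (4096 + 2176) / 32 = 196
R = √196 = 14  ⇒  r_B = 14 − 6 = 8

rB=8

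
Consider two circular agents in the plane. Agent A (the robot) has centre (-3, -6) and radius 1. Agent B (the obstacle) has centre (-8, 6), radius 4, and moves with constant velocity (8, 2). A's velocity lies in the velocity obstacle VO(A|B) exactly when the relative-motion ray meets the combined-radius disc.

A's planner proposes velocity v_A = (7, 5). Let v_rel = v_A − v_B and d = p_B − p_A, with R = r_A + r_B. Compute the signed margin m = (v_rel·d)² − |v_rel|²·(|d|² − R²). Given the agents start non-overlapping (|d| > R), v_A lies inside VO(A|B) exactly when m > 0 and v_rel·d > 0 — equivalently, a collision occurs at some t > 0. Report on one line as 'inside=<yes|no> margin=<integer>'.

d = (-5, 12),  |d|² = 169;  R = 1+4 = 5,  c = 169−5² = 144
v_rel = (-1, 3),  |v_rel|² = 10;  v_rel·d = (-1)·(-5) + (3)·(12) = 41
10·t² − 82·t + 144 = 0  ⇒  m = 41² − 10·144 = 241
m = 241 > 0,  v_rel·d = 41 > 0  ⇒  inside

inside=yes margin=241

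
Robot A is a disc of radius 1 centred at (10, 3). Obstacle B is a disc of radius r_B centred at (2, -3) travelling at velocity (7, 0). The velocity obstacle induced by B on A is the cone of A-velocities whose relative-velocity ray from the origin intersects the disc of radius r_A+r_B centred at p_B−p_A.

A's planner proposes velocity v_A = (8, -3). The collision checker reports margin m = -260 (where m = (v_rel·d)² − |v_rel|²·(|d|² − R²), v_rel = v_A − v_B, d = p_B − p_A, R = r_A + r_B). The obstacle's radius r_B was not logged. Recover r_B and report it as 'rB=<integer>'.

m = -260
d = (-8, -6);  v_rel = (1, -3),  |v_rel|² = 10
v_rel×d = (1)·(-6) − (-3)·(-8) = -30
since m = R²·10 − (-30)²:  R² = (900 + -260) / 10 = 64
R = √64 = 8  ⇒  r_B = 8 − 1 = 7

rB=7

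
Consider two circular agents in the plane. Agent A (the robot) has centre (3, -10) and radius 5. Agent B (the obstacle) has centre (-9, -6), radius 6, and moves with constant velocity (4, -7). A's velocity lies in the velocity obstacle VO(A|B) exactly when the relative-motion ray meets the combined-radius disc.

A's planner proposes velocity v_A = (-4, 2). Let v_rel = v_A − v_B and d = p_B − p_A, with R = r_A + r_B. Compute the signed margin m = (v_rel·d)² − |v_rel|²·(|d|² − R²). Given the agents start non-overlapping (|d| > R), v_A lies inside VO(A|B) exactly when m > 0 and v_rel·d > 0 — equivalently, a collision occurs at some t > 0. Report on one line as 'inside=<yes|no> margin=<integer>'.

d = (-12, 4),  |d|² = 160;  R = 5+6 = 11,  c = 160−11² = 39
v_rel = (-8, 9),  |v_rel|² = 145;  v_rel·d = (-8)·(-12) + (9)·(4) = 132
145·t² − 264·t + 39 = 0  ⇒  m = 132² − 145·39 = 11769
m = 11769 > 0,  v_rel·d = 132 > 0  ⇒  inside

inside=yes margin=11769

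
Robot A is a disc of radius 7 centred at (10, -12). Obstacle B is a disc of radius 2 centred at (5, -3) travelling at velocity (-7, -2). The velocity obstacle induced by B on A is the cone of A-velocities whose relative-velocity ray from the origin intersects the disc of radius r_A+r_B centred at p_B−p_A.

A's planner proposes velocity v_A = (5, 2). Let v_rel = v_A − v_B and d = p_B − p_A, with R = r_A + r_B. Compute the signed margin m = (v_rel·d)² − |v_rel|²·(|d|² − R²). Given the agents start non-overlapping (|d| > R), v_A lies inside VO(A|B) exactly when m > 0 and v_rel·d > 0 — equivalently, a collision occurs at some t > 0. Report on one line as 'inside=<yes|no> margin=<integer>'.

d = (-5, 9),  |d|² = 106;  R = 7+2 = 9,  c = 106−9² = 25
v_rel = (12, 4),  |v_rel|² = 160;  v_rel·d = (12)·(-5) + (4)·(9) = -24
160·t² + 48·t + 25 = 0  ⇒  m = (-24)² − 160·25 = -3424
m = -3424 < 0,  v_rel·d = -24 < 0  ⇒  outside

inside=no margin=-3424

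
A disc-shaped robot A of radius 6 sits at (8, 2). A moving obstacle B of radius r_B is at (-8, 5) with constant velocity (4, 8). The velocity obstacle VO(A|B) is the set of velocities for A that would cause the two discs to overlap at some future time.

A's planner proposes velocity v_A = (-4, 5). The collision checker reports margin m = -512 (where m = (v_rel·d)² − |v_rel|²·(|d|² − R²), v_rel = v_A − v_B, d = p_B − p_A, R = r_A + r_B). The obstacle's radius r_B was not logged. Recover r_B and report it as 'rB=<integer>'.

m = -512
d = (-16, 3);  v_rel = (-8, -3),  |v_rel|² = 73
v_rel×d = (-8)·(3) − (-3)·(-16) = -72
since m = R²·73 − (-72)²:  R² = (5184 + -512) / 73 = 64
R = √64 = 8  ⇒  r_B = 8 − 6 = 2

rB=2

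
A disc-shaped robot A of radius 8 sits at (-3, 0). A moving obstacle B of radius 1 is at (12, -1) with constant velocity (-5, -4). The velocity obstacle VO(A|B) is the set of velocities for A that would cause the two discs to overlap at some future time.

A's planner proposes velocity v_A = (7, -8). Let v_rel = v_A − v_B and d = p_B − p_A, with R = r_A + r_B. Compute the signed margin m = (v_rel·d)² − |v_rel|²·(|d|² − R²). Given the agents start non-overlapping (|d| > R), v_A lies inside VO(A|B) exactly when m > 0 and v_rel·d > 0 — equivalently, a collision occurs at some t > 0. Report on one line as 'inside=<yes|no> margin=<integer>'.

d = (15, -1),  |d|² = 226;  R = 8+1 = 9,  c = 226−9² = 145
v_rel = (12, -4),  |v_rel|² = 160;  v_rel·d = (12)·(15) + (-4)·(-1) = 184
160·t² − 368·t + 145 = 0  ⇒  m = 184² − 160·145 = 10656
m = 10656 > 0,  v_rel·d = 184 > 0  ⇒  inside

inside=yes margin=10656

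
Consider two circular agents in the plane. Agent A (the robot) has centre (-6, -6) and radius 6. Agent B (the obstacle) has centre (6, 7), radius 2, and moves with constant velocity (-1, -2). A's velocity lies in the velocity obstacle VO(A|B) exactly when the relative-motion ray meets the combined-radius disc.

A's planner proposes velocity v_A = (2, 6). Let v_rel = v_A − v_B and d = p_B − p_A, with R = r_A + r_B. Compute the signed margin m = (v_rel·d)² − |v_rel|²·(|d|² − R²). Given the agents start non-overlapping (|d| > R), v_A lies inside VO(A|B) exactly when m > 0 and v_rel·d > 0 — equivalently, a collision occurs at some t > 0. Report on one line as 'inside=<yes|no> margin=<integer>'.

d = (12, 13),  |d|² = 313;  R = 6+2 = 8,  c = 313−8² = 249
v_rel = (3, 8),  |v_rel|² = 73;  v_rel·d = (3)·(12) + (8)·(13) = 140
73·t² − 280·t + 249 = 0  ⇒  m = 140² − 73·249 = 1423
m = 1423 > 0,  v_rel·d = 140 > 0  ⇒  inside

inside=yes margin=1423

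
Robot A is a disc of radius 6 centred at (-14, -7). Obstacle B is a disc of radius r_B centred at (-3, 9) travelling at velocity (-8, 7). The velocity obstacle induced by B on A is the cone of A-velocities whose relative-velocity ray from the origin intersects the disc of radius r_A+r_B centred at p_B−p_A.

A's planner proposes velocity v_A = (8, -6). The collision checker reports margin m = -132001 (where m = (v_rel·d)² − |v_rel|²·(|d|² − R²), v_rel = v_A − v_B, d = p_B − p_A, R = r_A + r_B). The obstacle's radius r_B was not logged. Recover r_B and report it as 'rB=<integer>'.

m = -132001
d = (11, 16);  v_rel = (16, -13),  |v_rel|² = 425
v_rel×d = (16)·(16) − (-13)·(11) = 399
since m = R²·425 − 399²:  R² = (159201 + -132001) / 425 = 64
R = √64 = 8  ⇒  r_B = 8 − 6 = 2

rB=2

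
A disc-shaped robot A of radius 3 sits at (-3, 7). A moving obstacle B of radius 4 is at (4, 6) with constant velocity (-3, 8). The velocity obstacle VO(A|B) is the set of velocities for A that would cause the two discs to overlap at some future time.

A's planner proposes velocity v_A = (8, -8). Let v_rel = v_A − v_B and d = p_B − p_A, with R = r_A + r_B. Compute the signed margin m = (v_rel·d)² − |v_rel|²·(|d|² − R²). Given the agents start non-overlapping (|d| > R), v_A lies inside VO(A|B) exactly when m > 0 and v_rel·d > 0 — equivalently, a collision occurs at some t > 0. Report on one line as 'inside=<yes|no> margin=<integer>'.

d = (7, -1),  |d|² = 50;  R = 3+4 = 7,  c = 50−7² = 1
v_rel = (11, -16),  |v_rel|² = 377;  v_rel·d = (11)·(7) + (-16)·(-1) = 93
377·t² − 186·t + 1 = 0  ⇒  m = 93² − 377·1 = 8272
m = 8272 > 0,  v_rel·d = 93 > 0  ⇒  inside

inside=yes margin=8272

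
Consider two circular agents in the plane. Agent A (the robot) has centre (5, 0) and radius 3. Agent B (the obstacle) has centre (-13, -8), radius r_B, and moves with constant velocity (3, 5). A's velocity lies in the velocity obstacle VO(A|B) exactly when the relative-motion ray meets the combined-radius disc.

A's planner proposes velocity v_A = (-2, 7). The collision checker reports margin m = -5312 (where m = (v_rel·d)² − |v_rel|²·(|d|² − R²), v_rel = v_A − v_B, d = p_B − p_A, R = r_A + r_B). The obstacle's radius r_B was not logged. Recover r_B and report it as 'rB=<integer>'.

m = -5312
d = (-18, -8);  v_rel = (-5, 2),  |v_rel|² = 29
v_rel×d = (-5)·(-8) − (2)·(-18) = 76
since m = R²·29 − 76²:  R² = (5776 + -5312) / 29 = 16
R = √16 = 4  ⇒  r_B = 4 − 3 = 1

rB=1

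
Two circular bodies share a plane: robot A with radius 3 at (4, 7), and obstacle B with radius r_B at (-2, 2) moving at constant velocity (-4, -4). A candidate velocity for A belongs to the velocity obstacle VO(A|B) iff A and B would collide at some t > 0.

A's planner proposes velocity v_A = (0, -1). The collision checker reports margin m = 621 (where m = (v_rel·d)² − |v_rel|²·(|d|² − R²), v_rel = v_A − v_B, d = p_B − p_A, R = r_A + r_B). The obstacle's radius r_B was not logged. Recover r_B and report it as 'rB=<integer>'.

m = 621
d = (-6, -5);  v_rel = (4, 3),  |v_rel|² = 25
v_rel×d = (4)·(-5) − (3)·(-6) = -2
since m = R²·25 − (-2)²:  R² = (4 + 621) / 25 = 25
R = √25 = 5  ⇒  r_B = 5 − 3 = 2

rB=2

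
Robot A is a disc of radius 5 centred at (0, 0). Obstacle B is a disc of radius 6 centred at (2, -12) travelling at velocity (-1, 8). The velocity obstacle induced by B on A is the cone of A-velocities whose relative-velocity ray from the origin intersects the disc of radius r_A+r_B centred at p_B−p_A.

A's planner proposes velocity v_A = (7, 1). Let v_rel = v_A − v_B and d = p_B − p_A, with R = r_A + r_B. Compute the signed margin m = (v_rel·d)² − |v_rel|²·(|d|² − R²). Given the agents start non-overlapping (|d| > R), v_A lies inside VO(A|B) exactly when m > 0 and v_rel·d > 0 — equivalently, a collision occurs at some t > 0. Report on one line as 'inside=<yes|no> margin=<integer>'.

d = (2, -12),  |d|² = 148;  R = 5+6 = 11,  c = 148−11² = 27
v_rel = (8, -7),  |v_rel|² = 113;  v_rel·d = (8)·(2) + (-7)·(-12) = 100
113·t² − 200·t + 27 = 0  ⇒  m = 100² − 113·27 = 6949
m = 6949 > 0,  v_rel·d = 100 > 0  ⇒  inside

inside=yes margin=6949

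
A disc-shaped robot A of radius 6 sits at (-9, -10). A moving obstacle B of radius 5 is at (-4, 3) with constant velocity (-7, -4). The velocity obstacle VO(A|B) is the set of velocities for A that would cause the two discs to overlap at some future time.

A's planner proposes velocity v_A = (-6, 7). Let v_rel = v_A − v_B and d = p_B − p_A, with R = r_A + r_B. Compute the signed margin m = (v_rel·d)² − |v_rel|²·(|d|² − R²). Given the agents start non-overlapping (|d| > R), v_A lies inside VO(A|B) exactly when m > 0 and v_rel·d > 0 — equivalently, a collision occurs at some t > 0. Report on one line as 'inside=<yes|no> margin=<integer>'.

d = (5, 13),  |d|² = 194;  R = 6+5 = 11,  c = 194−11² = 73
v_rel = (1, 11),  |v_rel|² = 122;  v_rel·d = (1)·(5) + (11)·(13) = 148
122·t² − 296·t + 73 = 0  ⇒  m = 148² − 122·73 = 12998
m = 12998 > 0,  v_rel·d = 148 > 0  ⇒  inside

inside=yes margin=12998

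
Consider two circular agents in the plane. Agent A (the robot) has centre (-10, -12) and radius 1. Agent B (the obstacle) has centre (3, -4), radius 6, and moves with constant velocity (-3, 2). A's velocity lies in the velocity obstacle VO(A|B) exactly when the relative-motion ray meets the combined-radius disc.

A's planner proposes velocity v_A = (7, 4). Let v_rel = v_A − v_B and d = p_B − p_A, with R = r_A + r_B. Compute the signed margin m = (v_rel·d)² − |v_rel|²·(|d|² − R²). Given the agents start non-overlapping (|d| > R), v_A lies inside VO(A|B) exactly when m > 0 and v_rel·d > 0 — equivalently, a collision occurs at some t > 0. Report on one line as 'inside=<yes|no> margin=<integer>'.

d = (13, 8),  |d|² = 233;  R = 1+6 = 7,  c = 233−7² = 184
v_rel = (10, 2),  |v_rel|² = 104;  v_rel·d = (10)·(13) + (2)·(8) = 146
104·t² − 292·t + 184 = 0  ⇒  m = 146² − 104·184 = 2180
m = 2180 > 0,  v_rel·d = 146 > 0  ⇒  inside

inside=yes margin=2180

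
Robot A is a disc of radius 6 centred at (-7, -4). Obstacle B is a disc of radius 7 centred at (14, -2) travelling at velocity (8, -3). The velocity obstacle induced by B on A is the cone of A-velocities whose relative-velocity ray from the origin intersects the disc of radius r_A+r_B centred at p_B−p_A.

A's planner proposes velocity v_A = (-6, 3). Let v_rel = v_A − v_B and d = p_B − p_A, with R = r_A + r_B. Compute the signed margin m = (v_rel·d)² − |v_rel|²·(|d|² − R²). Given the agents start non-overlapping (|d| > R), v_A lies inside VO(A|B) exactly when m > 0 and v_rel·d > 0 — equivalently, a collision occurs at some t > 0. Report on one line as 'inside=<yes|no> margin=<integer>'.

d = (21, 2),  |d|² = 445;  R = 6+7 = 13,  c = 445−13² = 276
v_rel = (-14, 6),  |v_rel|² = 232;  v_rel·d = (-14)·(21) + (6)·(2) = -282
232·t² + 564·t + 276 = 0  ⇒  m = (-282)² − 232·276 = 15492
m = 15492 > 0,  v_rel·d = -282 < 0  ⇒  outside

inside=no margin=15492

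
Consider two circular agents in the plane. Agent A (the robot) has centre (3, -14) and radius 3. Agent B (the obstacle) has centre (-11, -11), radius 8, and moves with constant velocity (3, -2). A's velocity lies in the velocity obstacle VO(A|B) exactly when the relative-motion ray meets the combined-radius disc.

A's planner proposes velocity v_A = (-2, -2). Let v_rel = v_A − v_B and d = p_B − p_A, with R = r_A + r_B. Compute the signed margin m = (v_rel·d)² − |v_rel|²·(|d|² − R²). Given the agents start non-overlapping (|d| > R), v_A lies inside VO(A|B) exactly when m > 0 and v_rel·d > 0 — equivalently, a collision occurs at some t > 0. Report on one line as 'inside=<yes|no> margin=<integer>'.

d = (-14, 3),  |d|² = 205;  R = 3+8 = 11,  c = 205−11² = 84
v_rel = (-5, 0),  |v_rel|² = 25;  v_rel·d = (-5)·(-14) + (0)·(3) = 70
25·t² − 140·t + 84 = 0  ⇒  m = 70² − 25·84 = 2800
m = 2800 > 0,  v_rel·d = 70 > 0  ⇒  inside

inside=yes margin=2800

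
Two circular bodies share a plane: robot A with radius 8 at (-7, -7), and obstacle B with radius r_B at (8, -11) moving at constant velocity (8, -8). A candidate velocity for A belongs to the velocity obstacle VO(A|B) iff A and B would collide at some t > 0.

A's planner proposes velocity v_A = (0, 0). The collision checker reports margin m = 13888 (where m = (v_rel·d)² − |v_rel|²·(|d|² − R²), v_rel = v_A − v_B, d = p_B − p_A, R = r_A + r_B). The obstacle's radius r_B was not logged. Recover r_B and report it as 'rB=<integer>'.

m = 13888
d = (15, -4);  v_rel = (-8, 8),  |v_rel|² = 128
v_rel×d = (-8)·(-4) − (8)·(15) = -88
since m = R²·128 − (-88)²:  R² = (7744 + 13888) / 128 = 169
R = √169 = 13  ⇒  r_B = 13 − 8 = 5

rB=5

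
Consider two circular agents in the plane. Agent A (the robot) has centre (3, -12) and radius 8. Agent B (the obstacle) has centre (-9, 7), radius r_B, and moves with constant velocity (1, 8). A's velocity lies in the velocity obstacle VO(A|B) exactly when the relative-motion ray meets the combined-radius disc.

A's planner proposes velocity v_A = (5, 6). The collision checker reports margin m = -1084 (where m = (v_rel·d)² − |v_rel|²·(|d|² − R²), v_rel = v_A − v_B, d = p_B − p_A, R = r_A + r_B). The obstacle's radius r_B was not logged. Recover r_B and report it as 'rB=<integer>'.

m = -1084
d = (-12, 19);  v_rel = (4, -2),  |v_rel|² = 20
v_rel×d = (4)·(19) − (-2)·(-12) = 52
since m = R²·20 − 52²:  R² = (2704 + -1084) / 20 = 81
R = √81 = 9  ⇒  r_B = 9 − 8 = 1

rB=1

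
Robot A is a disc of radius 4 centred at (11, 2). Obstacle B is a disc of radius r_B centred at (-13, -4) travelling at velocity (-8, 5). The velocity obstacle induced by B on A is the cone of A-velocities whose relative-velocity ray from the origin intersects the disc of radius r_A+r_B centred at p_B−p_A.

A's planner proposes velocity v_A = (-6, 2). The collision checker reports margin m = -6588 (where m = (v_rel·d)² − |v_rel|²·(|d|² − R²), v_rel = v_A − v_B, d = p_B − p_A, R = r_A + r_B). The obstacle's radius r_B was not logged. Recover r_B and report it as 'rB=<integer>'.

m = -6588
d = (-24, -6);  v_rel = (2, -3),  |v_rel|² = 13
v_rel×d = (2)·(-6) − (-3)·(-24) = -84
since m = R²·13 − (-84)²:  R² = (7056 + -6588) / 13 = 36
R = √36 = 6  ⇒  r_B = 6 − 4 = 2

rB=2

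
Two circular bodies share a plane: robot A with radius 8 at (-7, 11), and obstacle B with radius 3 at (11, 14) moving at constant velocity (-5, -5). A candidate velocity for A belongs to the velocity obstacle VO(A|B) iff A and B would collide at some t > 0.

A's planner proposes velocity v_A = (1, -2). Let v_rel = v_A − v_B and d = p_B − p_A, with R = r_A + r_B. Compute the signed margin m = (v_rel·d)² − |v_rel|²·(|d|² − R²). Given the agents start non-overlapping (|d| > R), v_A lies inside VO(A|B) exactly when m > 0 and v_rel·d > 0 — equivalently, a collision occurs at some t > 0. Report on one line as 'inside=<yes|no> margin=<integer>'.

d = (18, 3),  |d|² = 333;  R = 8+3 = 11,  c = 333−11² = 212
v_rel = (6, 3),  |v_rel|² = 45;  v_rel·d = (6)·(18) + (3)·(3) = 117
45·t² − 234·t + 212 = 0  ⇒  m = 117² − 45·212 = 4149
m = 4149 > 0,  v_rel·d = 117 > 0  ⇒  inside

inside=yes margin=4149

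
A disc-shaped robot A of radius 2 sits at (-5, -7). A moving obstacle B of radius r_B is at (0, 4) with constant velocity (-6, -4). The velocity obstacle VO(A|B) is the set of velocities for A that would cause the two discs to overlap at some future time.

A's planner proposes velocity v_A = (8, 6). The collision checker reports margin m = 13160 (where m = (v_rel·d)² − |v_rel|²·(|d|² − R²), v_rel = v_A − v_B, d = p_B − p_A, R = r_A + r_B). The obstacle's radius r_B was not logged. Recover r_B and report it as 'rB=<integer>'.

m = 13160
d = (5, 11);  v_rel = (14, 10),  |v_rel|² = 296
v_rel×d = (14)·(11) − (10)·(5) = 104
since m = R²·296 − 104²:  R² = (10816 + 13160) / 296 = 81
R = √81 = 9  ⇒  r_B = 9 − 2 = 7

rB=7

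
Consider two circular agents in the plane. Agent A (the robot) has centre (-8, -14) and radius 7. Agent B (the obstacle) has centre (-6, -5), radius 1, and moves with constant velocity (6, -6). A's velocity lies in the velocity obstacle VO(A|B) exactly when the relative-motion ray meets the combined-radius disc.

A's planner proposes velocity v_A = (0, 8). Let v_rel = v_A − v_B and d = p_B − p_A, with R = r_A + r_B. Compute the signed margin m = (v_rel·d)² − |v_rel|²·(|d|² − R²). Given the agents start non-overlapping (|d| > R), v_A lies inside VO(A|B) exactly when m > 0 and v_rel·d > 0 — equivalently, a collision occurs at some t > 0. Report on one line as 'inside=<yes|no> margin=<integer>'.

d = (2, 9),  |d|² = 85;  R = 7+1 = 8,  c = 85−8² = 21
v_rel = (-6, 14),  |v_rel|² = 232;  v_rel·d = (-6)·(2) + (14)·(9) = 114
232·t² − 228·t + 21 = 0  ⇒  m = 114² − 232·21 = 8124
m = 8124 > 0,  v_rel·d = 114 > 0  ⇒  inside

inside=yes margin=8124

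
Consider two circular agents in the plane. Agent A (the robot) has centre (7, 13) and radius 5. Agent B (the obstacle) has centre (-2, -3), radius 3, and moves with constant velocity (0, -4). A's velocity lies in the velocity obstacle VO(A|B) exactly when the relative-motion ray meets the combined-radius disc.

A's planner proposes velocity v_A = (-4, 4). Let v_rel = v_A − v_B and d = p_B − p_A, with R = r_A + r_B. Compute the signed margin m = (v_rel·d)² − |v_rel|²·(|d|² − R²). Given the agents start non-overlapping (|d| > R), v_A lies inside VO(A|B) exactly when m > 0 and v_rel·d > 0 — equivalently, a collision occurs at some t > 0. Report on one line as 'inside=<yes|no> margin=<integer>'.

d = (-9, -16),  |d|² = 337;  R = 5+3 = 8,  c = 337−8² = 273
v_rel = (-4, 8),  |v_rel|² = 80;  v_rel·d = (-4)·(-9) + (8)·(-16) = -92
80·t² + 184·t + 273 = 0  ⇒  m = (-92)² − 80·273 = -13376
m = -13376 < 0,  v_rel·d = -92 < 0  ⇒  outside

inside=no margin=-13376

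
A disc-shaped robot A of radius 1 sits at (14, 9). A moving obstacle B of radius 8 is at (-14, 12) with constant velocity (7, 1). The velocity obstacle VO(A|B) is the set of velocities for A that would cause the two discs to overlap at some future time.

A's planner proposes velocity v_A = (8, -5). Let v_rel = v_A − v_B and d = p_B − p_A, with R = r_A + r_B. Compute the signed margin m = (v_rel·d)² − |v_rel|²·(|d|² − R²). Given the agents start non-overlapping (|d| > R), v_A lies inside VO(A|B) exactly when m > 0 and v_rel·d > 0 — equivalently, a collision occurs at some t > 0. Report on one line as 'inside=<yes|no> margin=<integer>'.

d = (-28, 3),  |d|² = 793;  R = 1+8 = 9,  c = 793−9² = 712
v_rel = (1, -6),  |v_rel|² = 37;  v_rel·d = (1)·(-28) + (-6)·(3) = -46
37·t² + 92·t + 712 = 0  ⇒  m = (-46)² − 37·712 = -24228
m = -24228 < 0,  v_rel·d = -46 < 0  ⇒  outside

inside=no margin=-24228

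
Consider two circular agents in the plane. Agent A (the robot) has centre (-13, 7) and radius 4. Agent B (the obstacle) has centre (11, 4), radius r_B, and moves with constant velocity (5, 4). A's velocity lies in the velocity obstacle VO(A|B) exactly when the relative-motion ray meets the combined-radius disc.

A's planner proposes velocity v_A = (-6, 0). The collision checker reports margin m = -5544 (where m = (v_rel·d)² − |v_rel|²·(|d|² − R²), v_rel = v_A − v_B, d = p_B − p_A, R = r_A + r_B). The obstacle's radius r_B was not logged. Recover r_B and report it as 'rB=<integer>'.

m = -5544
d = (24, -3);  v_rel = (-11, -4),  |v_rel|² = 137
v_rel×d = (-11)·(-3) − (-4)·(24) = 129
since m = R²·137 − 129²:  R² = (16641 + -5544) / 137 = 81
R = √81 = 9  ⇒  r_B = 9 − 4 = 5

rB=5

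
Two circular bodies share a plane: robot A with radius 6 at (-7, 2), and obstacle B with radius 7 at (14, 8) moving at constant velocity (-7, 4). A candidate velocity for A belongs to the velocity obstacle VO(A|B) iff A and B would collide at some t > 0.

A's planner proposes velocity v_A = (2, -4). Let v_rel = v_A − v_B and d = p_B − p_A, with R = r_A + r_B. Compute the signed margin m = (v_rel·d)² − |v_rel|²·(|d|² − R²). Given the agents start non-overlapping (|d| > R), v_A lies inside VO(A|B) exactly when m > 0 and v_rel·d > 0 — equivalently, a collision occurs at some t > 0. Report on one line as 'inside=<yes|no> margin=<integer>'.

d = (21, 6),  |d|² = 477;  R = 6+7 = 13,  c = 477−13² = 308
v_rel = (9, -8),  |v_rel|² = 145;  v_rel·d = (9)·(21) + (-8)·(6) = 141
145·t² − 282·t + 308 = 0  ⇒  m = 141² − 145·308 = -24779
m = -24779 < 0,  v_rel·d = 141 > 0  ⇒  outside

inside=no margin=-24779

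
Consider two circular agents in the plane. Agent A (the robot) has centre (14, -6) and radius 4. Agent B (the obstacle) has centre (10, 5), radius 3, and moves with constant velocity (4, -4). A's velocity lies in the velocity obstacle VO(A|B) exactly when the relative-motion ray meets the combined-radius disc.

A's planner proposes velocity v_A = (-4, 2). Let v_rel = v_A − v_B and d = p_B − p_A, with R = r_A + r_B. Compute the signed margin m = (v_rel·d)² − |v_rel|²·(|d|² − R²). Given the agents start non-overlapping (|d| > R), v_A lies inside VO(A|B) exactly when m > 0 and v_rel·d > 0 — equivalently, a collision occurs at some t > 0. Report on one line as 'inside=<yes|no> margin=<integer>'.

d = (-4, 11),  |d|² = 137;  R = 4+3 = 7,  c = 137−7² = 88
v_rel = (-8, 6),  |v_rel|² = 100;  v_rel·d = (-8)·(-4) + (6)·(11) = 98
100·t² − 196·t + 88 = 0  ⇒  m = 98² − 100·88 = 804
m = 804 > 0,  v_rel·d = 98 > 0  ⇒  inside

inside=yes margin=804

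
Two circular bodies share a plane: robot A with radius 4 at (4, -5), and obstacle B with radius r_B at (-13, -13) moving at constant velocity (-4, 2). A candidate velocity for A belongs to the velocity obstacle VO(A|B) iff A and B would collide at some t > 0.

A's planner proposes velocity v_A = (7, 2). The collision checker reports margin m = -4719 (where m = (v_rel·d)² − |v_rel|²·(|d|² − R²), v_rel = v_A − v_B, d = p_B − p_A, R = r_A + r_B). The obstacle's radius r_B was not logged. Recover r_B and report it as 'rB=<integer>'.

m = -4719
d = (-17, -8);  v_rel = (11, 0),  |v_rel|² = 121
v_rel×d = (11)·(-8) − (0)·(-17) = -88
since m = R²·121 − (-88)²:  R² = (7744 + -4719) / 121 = 25
R = √25 = 5  ⇒  r_B = 5 − 4 = 1

rB=1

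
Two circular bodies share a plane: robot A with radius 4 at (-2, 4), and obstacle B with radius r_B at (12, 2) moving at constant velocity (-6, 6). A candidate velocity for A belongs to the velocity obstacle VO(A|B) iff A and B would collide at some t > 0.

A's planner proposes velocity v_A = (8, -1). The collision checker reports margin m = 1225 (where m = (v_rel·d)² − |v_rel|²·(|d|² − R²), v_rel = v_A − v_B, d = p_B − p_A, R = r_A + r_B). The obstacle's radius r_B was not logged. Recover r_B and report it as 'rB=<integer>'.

m = 1225
d = (14, -2);  v_rel = (14, -7),  |v_rel|² = 245
v_rel×d = (14)·(-2) − (-7)·(14) = 70
since m = R²·245 − 70²:  R² = (4900 + 1225) / 245 = 25
R = √25 = 5  ⇒  r_B = 5 − 4 = 1

rB=1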